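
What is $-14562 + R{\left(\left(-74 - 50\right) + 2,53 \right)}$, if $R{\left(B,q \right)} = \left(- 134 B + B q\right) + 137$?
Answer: $-4543$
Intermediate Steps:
$R{\left(B,q \right)} = 137 - 134 B + B q$
$-14562 + R{\left(\left(-74 - 50\right) + 2,53 \right)} = -14562 + \left(137 - 134 \left(\left(-74 - 50\right) + 2\right) + \left(\left(-74 - 50\right) + 2\right) 53\right) = -14562 + \left(137 - 134 \left(-124 + 2\right) + \left(-124 + 2\right) 53\right) = -14562 - -10019 = -14562 + \left(137 + 16348 - 6466\right) = -14562 + 10019 = -4543$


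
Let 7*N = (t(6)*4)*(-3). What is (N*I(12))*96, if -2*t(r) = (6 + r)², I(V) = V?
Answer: 995328/7 ≈ 1.4219e+5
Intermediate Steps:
t(r) = -(6 + r)²/2
N = 864/7 (N = ((-(6 + 6)²/2*4)*(-3))/7 = ((-½*12²*4)*(-3))/7 = ((-½*144*4)*(-3))/7 = (-72*4*(-3))/7 = (-288*(-3))/7 = (⅐)*864 = 864/7 ≈ 123.43)
(N*I(12))*96 = ((864/7)*12)*96 = (10368/7)*96 = 995328/7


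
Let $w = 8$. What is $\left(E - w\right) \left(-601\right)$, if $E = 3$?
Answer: $3005$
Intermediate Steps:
$\left(E - w\right) \left(-601\right) = \left(3 - 8\right) \left(-601\right) = \left(-5\right) \left(-601\right) = 3005$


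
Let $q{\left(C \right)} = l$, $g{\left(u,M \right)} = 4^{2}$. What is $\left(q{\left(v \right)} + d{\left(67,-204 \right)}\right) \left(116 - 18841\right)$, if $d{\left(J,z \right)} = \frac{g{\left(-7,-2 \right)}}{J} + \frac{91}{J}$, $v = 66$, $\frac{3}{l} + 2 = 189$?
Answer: $- \frac{378432250}{12529} \approx -30205.0$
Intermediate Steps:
$l = \frac{3}{187}$ ($l = \frac{3}{-2 + 189} = \frac{3}{187} \approx 0.016043$)
$g{\left(u,M \right)} = 16$
$q{\left(C \right)} = \frac{3}{187}$
$d{\left(J,z \right)} = \frac{107}{J}$ ($d{\left(J,z \right)} = \frac{16}{J} + \frac{91}{J} = \frac{107}{J}$)
$\left(q{\left(v \right)} + d{\left(67,-204 \right)}\right) \left(116 - 18841\right) = \left(\frac{3}{187} + \frac{107}{67}\right) \left(116 - 18841\right) = \left(\frac{3}{187} + 107 \cdot \frac{1}{67}\right) \left(-18725\right) = \left(\frac{3}{187} + \frac{107}{67}\right) \left(-18725\right) = \frac{20210}{12529} \left(-18725\right) = - \frac{378432250}{12529}$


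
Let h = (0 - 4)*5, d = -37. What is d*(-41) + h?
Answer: 1497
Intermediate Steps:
h = -20 (h = -4*5 = -20)
d*(-41) + h = -37*(-41) - 20 = 1517 - 20 = 1497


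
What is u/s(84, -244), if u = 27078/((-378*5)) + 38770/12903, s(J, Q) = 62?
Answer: -15339563/83998530 ≈ -0.18262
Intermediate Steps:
u = -15339563/1354815 (u = 27078/(-1890) + 38770*(1/12903) = 27078*(-1/1890) + 38770/12903 = -4513/315 + 38770/12903 = -15339563/1354815 ≈ -11.322)
u/s(84, -244) = -15339563/1354815/62 = -15339563/1354815*1/62 = -15339563/83998530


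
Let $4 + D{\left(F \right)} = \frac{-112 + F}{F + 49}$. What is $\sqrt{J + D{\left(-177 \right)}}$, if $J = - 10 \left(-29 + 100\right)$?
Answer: $\frac{i \sqrt{182206}}{16} \approx 26.678 i$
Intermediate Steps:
$D{\left(F \right)} = -4 + \frac{-112 + F}{49 + F}$ ($D{\left(F \right)} = -4 + \frac{-112 + F}{F + 49} = -4 + \frac{-112 + F}{49 + F}$)
$J = -710$ ($J = \left(-10\right) 71 = -710$)
$\sqrt{J + D{\left(-177 \right)}} = \sqrt{-710 + \frac{-308 - -531}{49 - 177}} = \sqrt{-710 + \frac{-308 + 531}{-128}} = \sqrt{-710 - \frac{223}{128}} = \sqrt{- \frac{91103}{128}} = \frac{i \sqrt{182206}}{16}$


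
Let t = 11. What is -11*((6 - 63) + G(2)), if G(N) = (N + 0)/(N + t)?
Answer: 8129/13 ≈ 625.31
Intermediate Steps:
G(N) = N/(11 + N) (G(N) = (N + 0)/(N + 11) = N/(11 + N))
-11*((6 - 63) + G(2)) = -11*((6 - 63) + 2/(11 + 2)) = -11*(-57 + 2/13) = -11*(-739/13) = 8129/13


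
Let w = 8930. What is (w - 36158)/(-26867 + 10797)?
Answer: 13614/8035 ≈ 1.6943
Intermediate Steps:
(w - 36158)/(-26867 + 10797) = (8930 - 36158)/(-26867 + 10797) = -27228/(-16070) = -27228*(-1/16070) = 13614/8035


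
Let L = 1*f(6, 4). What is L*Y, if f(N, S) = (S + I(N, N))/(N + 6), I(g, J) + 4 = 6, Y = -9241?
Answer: -9241/2 ≈ -4620.5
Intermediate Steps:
I(g, J) = 2 (I(g, J) = -4 + 6 = 2)
f(N, S) = (2 + S)/(6 + N) (f(N, S) = (S + 2)/(N + 6) = (2 + S)/(6 + N))
L = ½ (L = 1*((2 + 4)/(6 + 6)) = 1*(6/12) = 1*((1/12)*6) = 1*(½) = ½ ≈ 0.50000)
L*Y = (½)*(-9241) = -9241/2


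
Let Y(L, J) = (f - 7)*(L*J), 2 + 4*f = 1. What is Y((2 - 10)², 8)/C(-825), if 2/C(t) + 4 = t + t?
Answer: 3069824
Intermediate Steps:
f = -¼ (f = -½ + (¼)*1 = -½ + ¼ = -¼ ≈ -0.25000)
C(t) = 2/(-4 + 2*t) (C(t) = 2/(-4 + (t + t)) = 2/(-4 + 2*t))
Y(L, J) = -29*J*L/4 (Y(L, J) = (-¼ - 7)*(L*J) = -29*J*L/4)
Y((2 - 10)², 8)/C(-825) = (-29/4*8*(2 - 10)²)/(1/(-2 - 825)) = (-29/4*8*(-8)²)/(1/(-827)) = (-29/4*8*64)/(-1/827) = -3712*(-827) = 3069824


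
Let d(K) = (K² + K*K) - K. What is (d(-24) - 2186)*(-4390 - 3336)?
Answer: 7803260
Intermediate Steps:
d(K) = -K + 2*K² (d(K) = (K² + K²) - K = 2*K² - K = -K + 2*K²)
(d(-24) - 2186)*(-4390 - 3336) = (-24*(-1 + 2*(-24)) - 2186)*(-4390 - 3336) = (-24*(-1 - 48) - 2186)*(-7726) = (-24*(-49) - 2186)*(-7726) = (1176 - 2186)*(-7726) = -1010*(-7726) = 7803260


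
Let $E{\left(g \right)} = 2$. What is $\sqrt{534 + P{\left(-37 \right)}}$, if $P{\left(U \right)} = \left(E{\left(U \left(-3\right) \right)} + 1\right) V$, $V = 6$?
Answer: $2 \sqrt{138} \approx 23.495$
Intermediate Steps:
$P{\left(U \right)} = 18$ ($P{\left(U \right)} = \left(2 + 1\right) 6 = 3 \cdot 6 = 18$)
$\sqrt{534 + P{\left(-37 \right)}} = \sqrt{534 + 18} = \sqrt{552} = 2 \sqrt{138}$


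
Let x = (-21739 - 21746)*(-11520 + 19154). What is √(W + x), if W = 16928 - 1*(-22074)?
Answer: 4*I*√20745343 ≈ 18219.0*I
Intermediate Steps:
W = 39002 (W = 16928 + 22074 = 39002)
x = -331964490 (x = -43485*7634 = -331964490)
√(W + x) = √(39002 - 331964490) = √(-331925488) = 4*I*√20745343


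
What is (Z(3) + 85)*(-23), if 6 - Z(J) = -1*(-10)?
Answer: -1863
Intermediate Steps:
Z(J) = -4 (Z(J) = 6 - (-1)*(-10) = 6 - 1*10 = 6 - 10 = -4)
(Z(3) + 85)*(-23) = (-4 + 85)*(-23) = 81*(-23) = -1863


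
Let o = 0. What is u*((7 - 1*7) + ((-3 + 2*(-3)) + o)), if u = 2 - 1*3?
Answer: 9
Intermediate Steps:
u = -1 (u = 2 - 3 = -1)
u*((7 - 1*7) + ((-3 + 2*(-3)) + o)) = -((7 - 1*7) + ((-3 + 2*(-3)) + 0)) = -((7 - 7) + ((-3 - 6) + 0)) = -(0 + (-9 + 0)) = -(0 - 9) = -1*(-9) = 9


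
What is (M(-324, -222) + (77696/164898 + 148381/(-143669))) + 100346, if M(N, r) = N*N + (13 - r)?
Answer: 2434891119010460/11845365381 ≈ 2.0556e+5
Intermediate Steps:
M(N, r) = 13 + N² - r (M(N, r) = N² + (13 - r) = 13 + N² - r)
(M(-324, -222) + (77696/164898 + 148381/(-143669))) + 100346 = ((13 + (-324)² - 1*(-222)) + (77696/164898 + 148381/(-143669))) + 100346 = ((13 + 104976 + 222) + (77696*(1/164898) + 148381*(-1/143669))) + 100346 = (105211 + (38848/82449 - 148381/143669)) + 100346 = (105211 - 6652611757/11845365381) + 100346 = 1246256084488634/11845365381 + 100346 = 2434891119010460/11845365381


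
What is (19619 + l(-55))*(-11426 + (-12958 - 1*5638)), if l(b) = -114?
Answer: -585579110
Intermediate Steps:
(19619 + l(-55))*(-11426 + (-12958 - 1*5638)) = (19619 - 114)*(-11426 + (-12958 - 1*5638)) = 19505*(-11426 + (-12958 - 5638)) = 19505*(-11426 - 18596) = 19505*(-30022) = -585579110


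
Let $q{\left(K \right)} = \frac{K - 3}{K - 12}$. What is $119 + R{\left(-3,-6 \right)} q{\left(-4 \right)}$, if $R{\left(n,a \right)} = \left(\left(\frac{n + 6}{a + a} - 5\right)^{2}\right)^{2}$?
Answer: $\frac{1848791}{4096} \approx 451.37$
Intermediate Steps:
$q{\left(K \right)} = \frac{-3 + K}{-12 + K}$
$R{\left(n,a \right)} = \left(-5 + \frac{6 + n}{2 a}\right)^{4}$ ($R{\left(n,a \right)} = \left(\left(\frac{6 + n}{2 a} - 5\right)^{2}\right)^{2} = \left(\left(-5 + \frac{6 + n}{2 a}\right)^{2}\right)^{2} = \left(-5 + \frac{6 + n}{2 a}\right)^{4}$)
$119 + R{\left(-3,-6 \right)} q{\left(-4 \right)} = 119 + \frac{\left(6 - 3 - -60\right)^{4}}{16 \cdot 1296} \frac{-3 - 4}{-12 - 4} = 119 + \frac{1}{16} \cdot \frac{1}{1296} \left(6 - 3 + 60\right)^{4} \frac{1}{-16} \left(-7\right) = 119 + \frac{1}{16} \cdot \frac{1}{1296} \cdot 63^{4} \left(\left(- \frac{1}{16}\right) \left(-7\right)\right) = 119 + \frac{1}{16} \cdot \frac{1}{1296} \cdot 15752961 \cdot \frac{7}{16} = 119 + \frac{194481}{256} \cdot \frac{7}{16} = 119 + \frac{1361367}{4096} = \frac{1848791}{4096}$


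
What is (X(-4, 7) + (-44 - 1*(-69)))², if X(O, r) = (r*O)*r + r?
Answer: 26896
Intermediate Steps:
X(O, r) = r + O*r² (X(O, r) = (O*r)*r + r = O*r² + r = r + O*r²)
(X(-4, 7) + (-44 - 1*(-69)))² = (7*(1 - 4*7) + (-44 - 1*(-69)))² = (7*(1 - 28) + (-44 + 69))² = (7*(-27) + 25)² = (-189 + 25)² = (-164)² = 26896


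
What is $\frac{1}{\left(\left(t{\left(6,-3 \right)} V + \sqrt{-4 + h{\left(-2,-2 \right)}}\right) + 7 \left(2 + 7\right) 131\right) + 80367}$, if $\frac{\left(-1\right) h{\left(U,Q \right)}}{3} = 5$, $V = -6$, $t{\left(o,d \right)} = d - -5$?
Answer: $\frac{88608}{7851377683} - \frac{i \sqrt{19}}{7851377683} \approx 1.1286 \cdot 10^{-5} - 5.5518 \cdot 10^{-10} i$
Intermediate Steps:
$t{\left(o,d \right)} = 5 + d$ ($t{\left(o,d \right)} = d + 5 = 5 + d$)
$h{\left(U,Q \right)} = -15$ ($h{\left(U,Q \right)} = \left(-3\right) 5 = -15$)
$\frac{1}{\left(\left(t{\left(6,-3 \right)} V + \sqrt{-4 + h{\left(-2,-2 \right)}}\right) + 7 \left(2 + 7\right) 131\right) + 80367} = \frac{1}{\left(\left(\left(5 - 3\right) \left(-6\right) + \sqrt{-4 - 15}\right) + 7 \left(2 + 7\right) 131\right) + 80367} = \frac{1}{\left(\left(2 \left(-6\right) + \sqrt{-19}\right) + 7 \cdot 9 \cdot 131\right) + 80367} = \frac{1}{\left(\left(-12 + i \sqrt{19}\right) + 63 \cdot 131\right) + 80367} = \frac{1}{\left(\left(-12 + i \sqrt{19}\right) + 8253\right) + 80367} = \frac{1}{\left(8241 + i \sqrt{19}\right) + 80367} = \frac{1}{88608 + i \sqrt{19}}$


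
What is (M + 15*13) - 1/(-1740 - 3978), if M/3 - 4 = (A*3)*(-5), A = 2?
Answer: 669007/5718 ≈ 117.00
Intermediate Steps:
M = -78 (M = 12 + 3*((2*3)*(-5)) = 12 + 3*(6*(-5)) = 12 + 3*(-30) = 12 - 90 = -78)
(M + 15*13) - 1/(-1740 - 3978) = (-78 + 15*13) - 1/(-1740 - 3978) = (-78 + 195) - 1/(-5718) = 117 - 1*(-1/5718) = 117 + 1/5718 = 669007/5718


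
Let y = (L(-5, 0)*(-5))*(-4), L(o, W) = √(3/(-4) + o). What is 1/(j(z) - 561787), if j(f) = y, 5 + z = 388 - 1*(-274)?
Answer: -561787/315604635669 - 10*I*√23/315604635669 ≈ -1.78e-6 - 1.5196e-10*I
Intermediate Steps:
L(o, W) = √(-¾ + o) (L(o, W) = √(3*(-¼) + o) = √(-¾ + o))
z = 657 (z = -5 + (388 - 1*(-274)) = -5 + (388 + 274) = -5 + 662 = 657)
y = 10*I*√23 (y = ((√(-3 + 4*(-5))/2)*(-5))*(-4) = ((√(-3 - 20)/2)*(-5))*(-4) = ((√(-23)/2)*(-5))*(-4) = (((I*√23)/2)*(-5))*(-4) = ((I*√23/2)*(-5))*(-4) = -5*I*√23/2*(-4) = 10*I*√23 ≈ 47.958*I)
j(f) = 10*I*√23
1/(j(z) - 561787) = 1/(10*I*√23 - 561787) = 1/(-561787 + 10*I*√23)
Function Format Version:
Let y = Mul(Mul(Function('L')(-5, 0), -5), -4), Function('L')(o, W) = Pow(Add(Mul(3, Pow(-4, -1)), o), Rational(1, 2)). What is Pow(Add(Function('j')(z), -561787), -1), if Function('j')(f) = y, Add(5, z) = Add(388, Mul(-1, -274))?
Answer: Add(Rational(-561787, 315604635669), Mul(Rational(-10, 315604635669), I, Pow(23, Rational(1, 2)))) ≈ Add(-1.7800e-6, Mul(-1.5196e-10, I))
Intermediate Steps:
Function('L')(o, W) = Pow(Add(Rational(-3, 4), o), Rational(1, 2)) (Function('L')(o, W) = Pow(Add(Mul(3, Rational(-1, 4)), o), Rational(1, 2)) = Pow(Add(Rational(-3, 4), o), Rational(1, 2)))
z = 657 (z = Add(-5, Add(388, Mul(-1, -274))) = Add(-5, Add(388, 274)) = Add(-5, 662) = 657)
y = Mul(10, I, Pow(23, Rational(1, 2))) (y = Mul(Mul(Mul(Rational(1, 2), Pow(Add(-3, Mul(4, -5)), Rational(1, 2))), -5), -4) = Mul(Mul(Mul(Rational(1, 2), Pow(Add(-3, -20), Rational(1, 2))), -5), -4) = Mul(Mul(Mul(Rational(1, 2), Pow(-23, Rational(1, 2))), -5), -4) = Mul(Mul(Mul(Rational(1, 2), Mul(I, Pow(23, Rational(1, 2)))), -5), -4) = Mul(Mul(Mul(Rational(1, 2), I, Pow(23, Rational(1, 2))), -5), -4) = Mul(Mul(Rational(-5, 2), I, Pow(23, Rational(1, 2))), -4) = Mul(10, I, Pow(23, Rational(1, 2))) ≈ Mul(47.958, I))
Function('j')(f) = Mul(10, I, Pow(23, Rational(1, 2)))
Pow(Add(Function('j')(z), -561787), -1) = Pow(Add(Mul(10, I, Pow(23, Rational(1, 2))), -561787), -1) = Pow(Add(-561787, Mul(10, I, Pow(23, Rational(1, 2)))), -1)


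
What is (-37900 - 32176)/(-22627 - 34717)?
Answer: 17519/14336 ≈ 1.2220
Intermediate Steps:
(-37900 - 32176)/(-22627 - 34717) = -70076/(-57344) = -70076*(-1/57344) = 17519/14336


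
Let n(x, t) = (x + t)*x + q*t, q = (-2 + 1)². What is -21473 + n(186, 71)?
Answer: 26400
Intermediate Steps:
q = 1 (q = (-1)² = 1)
n(x, t) = t + x*(t + x) (n(x, t) = (x + t)*x + 1*t = (t + x)*x + t = x*(t + x) + t = t + x*(t + x))
-21473 + n(186, 71) = -21473 + (71 + 186² + 71*186) = -21473 + (71 + 34596 + 13206) = -21473 + 47873 = 26400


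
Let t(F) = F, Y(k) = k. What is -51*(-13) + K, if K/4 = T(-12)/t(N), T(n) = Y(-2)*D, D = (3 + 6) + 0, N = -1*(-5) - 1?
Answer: 645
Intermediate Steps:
N = 4 (N = 5 - 1 = 4)
D = 9 (D = 9 + 0 = 9)
T(n) = -18 (T(n) = -2*9 = -18)
K = -18 (K = 4*(-18/4) = 4*(-18*¼) = 4*(-9/2) = -18)
-51*(-13) + K = -51*(-13) - 18 = 663 - 18 = 645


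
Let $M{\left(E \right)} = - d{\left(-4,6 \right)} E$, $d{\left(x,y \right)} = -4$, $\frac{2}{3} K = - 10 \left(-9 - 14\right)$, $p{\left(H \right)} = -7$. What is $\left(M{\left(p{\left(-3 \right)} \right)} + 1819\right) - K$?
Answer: $1446$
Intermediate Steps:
$K = 345$ ($K = \frac{3 \left(- 10 \left(-9 - 14\right)\right)}{2} = \frac{3 \left(\left(-10\right) \left(-23\right)\right)}{2} = \frac{3}{2} \cdot 230 = 345$)
$M{\left(E \right)} = 4 E$ ($M{\left(E \right)} = \left(-1\right) \left(-4\right) E = 4 E$)
$\left(M{\left(p{\left(-3 \right)} \right)} + 1819\right) - K = \left(4 \left(-7\right) + 1819\right) - 345 = \left(-28 + 1819\right) - 345 = 1791 - 345 = 1446$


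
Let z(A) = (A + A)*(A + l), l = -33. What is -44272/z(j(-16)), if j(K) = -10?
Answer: -11068/215 ≈ -51.479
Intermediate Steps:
z(A) = 2*A*(-33 + A) (z(A) = (A + A)*(A - 33) = (2*A)*(-33 + A) = 2*A*(-33 + A))
-44272/z(j(-16)) = -44272*(-1/(20*(-33 - 10))) = -44272/(2*(-10)*(-43)) = -44272/860 = -44272*1/860 = -11068/215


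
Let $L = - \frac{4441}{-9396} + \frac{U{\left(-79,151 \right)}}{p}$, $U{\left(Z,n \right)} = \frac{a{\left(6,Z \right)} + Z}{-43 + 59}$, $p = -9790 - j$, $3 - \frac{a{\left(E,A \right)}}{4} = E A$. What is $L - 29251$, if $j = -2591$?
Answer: $- \frac{7914238048501}{270567216} \approx -29251.0$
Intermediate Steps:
$a{\left(E,A \right)} = 12 - 4 A E$ ($a{\left(E,A \right)} = 12 - 4 E A = 12 - 4 A E$)
$p = -7199$ ($p = -9790 - -2591 = -9790 + 2591 = -7199$)
$U{\left(Z,n \right)} = \frac{3}{4} - \frac{23 Z}{16}$ ($U{\left(Z,n \right)} = \frac{\left(12 - 4 Z 6\right) + Z}{-43 + 59} = \frac{\left(12 - 24 Z\right) + Z}{16} = \left(12 - 23 Z\right) \frac{1}{16} = \frac{3}{4} - \frac{23 Z}{16}$)
$L = \frac{123586715}{270567216}$ ($L = - \frac{4441}{-9396} + \frac{\frac{3}{4} - - \frac{1817}{16}}{-7199} = \left(-4441\right) \left(- \frac{1}{9396}\right) + \left(\frac{3}{4} + \frac{1817}{16}\right) \left(- \frac{1}{7199}\right) = \frac{4441}{9396} + \frac{1829}{16} \left(- \frac{1}{7199}\right) = \frac{4441}{9396} - \frac{1829}{115184} = \frac{123586715}{270567216} \approx 0.45677$)
$L - 29251 = \frac{123586715}{270567216} - 29251 = - \frac{7914238048501}{270567216}$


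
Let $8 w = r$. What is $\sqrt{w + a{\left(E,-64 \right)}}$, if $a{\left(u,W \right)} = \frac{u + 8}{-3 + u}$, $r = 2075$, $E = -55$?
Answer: $\frac{3 \sqrt{389006}}{116} \approx 16.13$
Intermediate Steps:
$a{\left(u,W \right)} = \frac{8 + u}{-3 + u}$
$w = \frac{2075}{8}$ ($w = \frac{1}{8} \cdot 2075 = \frac{2075}{8} \approx 259.38$)
$\sqrt{w + a{\left(E,-64 \right)}} = \sqrt{\frac{2075}{8} + \frac{8 - 55}{-3 - 55}} = \sqrt{\frac{2075}{8} + \frac{1}{-58} \left(-47\right)} = \sqrt{\frac{2075}{8} - - \frac{47}{58}} = \sqrt{\frac{2075}{8} + \frac{47}{58}} = \sqrt{\frac{60363}{232}} = \frac{3 \sqrt{389006}}{116}$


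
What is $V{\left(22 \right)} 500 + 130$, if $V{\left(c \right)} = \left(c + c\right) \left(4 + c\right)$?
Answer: $572130$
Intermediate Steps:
$V{\left(c \right)} = 2 c \left(4 + c\right)$
$V{\left(22 \right)} 500 + 130 = 2 \cdot 22 \left(4 + 22\right) 500 + 130 = 2 \cdot 22 \cdot 26 \cdot 500 + 130 = 1144 \cdot 500 + 130 = 572000 + 130 = 572130$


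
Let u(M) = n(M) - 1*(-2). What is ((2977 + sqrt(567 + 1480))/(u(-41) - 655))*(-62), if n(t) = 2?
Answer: 5954/21 + 2*sqrt(2047)/21 ≈ 287.83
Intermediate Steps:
u(M) = 4 (u(M) = 2 - 1*(-2) = 2 + 2 = 4)
((2977 + sqrt(567 + 1480))/(u(-41) - 655))*(-62) = ((2977 + sqrt(567 + 1480))/(4 - 655))*(-62) = ((2977 + sqrt(2047))/(-651))*(-62) = ((2977 + sqrt(2047))*(-1/651))*(-62) = (-2977/651 - sqrt(2047)/651)*(-62) = 5954/21 + 2*sqrt(2047)/21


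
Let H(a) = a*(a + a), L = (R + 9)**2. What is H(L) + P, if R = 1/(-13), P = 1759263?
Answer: 50608438415/28561 ≈ 1.7719e+6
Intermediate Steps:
R = -1/13 ≈ -0.076923
L = 13456/169 (L = (-1/13 + 9)**2 = (116/13)**2 = 13456/169 ≈ 79.621)
H(a) = 2*a**2 (H(a) = a*(2*a) = 2*a**2)
H(L) + P = 2*(13456/169)**2 + 1759263 = 2*(181063936/28561) + 1759263 = 362127872/28561 + 1759263 = 50608438415/28561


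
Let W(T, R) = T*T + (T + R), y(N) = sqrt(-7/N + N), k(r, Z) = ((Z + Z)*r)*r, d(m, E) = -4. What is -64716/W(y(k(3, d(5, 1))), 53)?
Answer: 6341650272/2225065 + 27957312*I*sqrt(10354)/2225065 ≈ 2850.1 + 1278.5*I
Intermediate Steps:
k(r, Z) = 2*Z*r**2 (k(r, Z) = ((2*Z)*r)*r = (2*Z*r)*r = 2*Z*r**2)
y(N) = sqrt(N - 7/N)
W(T, R) = R + T + T**2 (W(T, R) = T**2 + (R + T) = R + T + T**2)
-64716/W(y(k(3, d(5, 1))), 53) = -64716/(53 + sqrt(2*(-4)*3**2 - 7/(2*(-4)*3**2)) + (sqrt(2*(-4)*3**2 - 7/(2*(-4)*3**2)))**2) = -64716/(53 + sqrt(2*(-4)*9 - 7/(2*(-4)*9)) + (sqrt(2*(-4)*9 - 7/(2*(-4)*9)))**2) = -64716/(53 + sqrt(-72 - 7/(-72)) + (sqrt(-72 - 7/(-72)))**2) = -64716/(53 + sqrt(-72 - 7*(-1/72)) + (sqrt(-72 - 7*(-1/72)))**2) = -64716/(53 + sqrt(-72 + 7/72) + (sqrt(-72 + 7/72))**2) = -64716/(53 + sqrt(-5177/72) + (sqrt(-5177/72))**2) = -64716/(53 + I*sqrt(10354)/12 + (I*sqrt(10354)/12)**2) = -64716/(53 + I*sqrt(10354)/12 - 5177/72) = -64716/(-1361/72 + I*sqrt(10354)/12)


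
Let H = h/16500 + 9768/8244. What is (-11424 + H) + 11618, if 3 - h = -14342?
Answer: 49386067/251900 ≈ 196.05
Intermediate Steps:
h = 14345 (h = 3 - 1*(-14342) = 3 + 14342 = 14345)
H = 517467/251900 (H = 14345/16500 + 9768/8244 = 14345*(1/16500) + 9768*(1/8244) = 2869/3300 + 814/687 = 517467/251900 ≈ 2.0543)
(-11424 + H) + 11618 = (-11424 + 517467/251900) + 11618 = -2877188133/251900 + 11618 = 49386067/251900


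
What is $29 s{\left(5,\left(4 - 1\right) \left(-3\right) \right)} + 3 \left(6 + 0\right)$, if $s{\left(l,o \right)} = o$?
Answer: $-243$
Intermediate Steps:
$29 s{\left(5,\left(4 - 1\right) \left(-3\right) \right)} + 3 \left(6 + 0\right) = 29 \left(4 - 1\right) \left(-3\right) + 3 \left(6 + 0\right) = 29 \cdot 3 \left(-3\right) + 3 \cdot 6 = 29 \left(-9\right) + 18 = -261 + 18 = -243$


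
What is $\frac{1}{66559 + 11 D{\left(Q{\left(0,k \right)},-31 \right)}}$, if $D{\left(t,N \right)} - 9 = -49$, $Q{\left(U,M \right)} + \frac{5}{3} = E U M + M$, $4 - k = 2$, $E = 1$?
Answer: $\frac{1}{66119} \approx 1.5124 \cdot 10^{-5}$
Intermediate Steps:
$k = 2$ ($k = 4 - 2 = 2$)
$Q{\left(U,M \right)} = - \frac{5}{3} + M + M U$ ($Q{\left(U,M \right)} = - \frac{5}{3} + \left(1 U M + M\right) = - \frac{5}{3} + \left(U M + M\right) = - \frac{5}{3} + \left(M U + M\right) = - \frac{5}{3} + \left(M + M U\right) = - \frac{5}{3} + M + M U$)
$D{\left(t,N \right)} = -40$ ($D{\left(t,N \right)} = 9 - 49 = -40$)
$\frac{1}{66559 + 11 D{\left(Q{\left(0,k \right)},-31 \right)}} = \frac{1}{66559 + 11 \left(-40\right)} = \frac{1}{66559 - 440} = \frac{1}{66119}$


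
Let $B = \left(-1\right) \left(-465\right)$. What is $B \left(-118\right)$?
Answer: $-54870$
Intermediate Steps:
$B = 465$
$B \left(-118\right) = 465 \left(-118\right) = -54870$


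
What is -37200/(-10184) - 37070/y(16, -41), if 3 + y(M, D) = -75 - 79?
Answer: 47920160/199861 ≈ 239.77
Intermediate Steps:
y(M, D) = -157 (y(M, D) = -3 + (-75 - 79) = -3 - 154 = -157)
-37200/(-10184) - 37070/y(16, -41) = -37200/(-10184) - 37070/(-157) = -37200*(-1/10184) - 37070*(-1/157) = 4650/1273 + 37070/157 = 47920160/199861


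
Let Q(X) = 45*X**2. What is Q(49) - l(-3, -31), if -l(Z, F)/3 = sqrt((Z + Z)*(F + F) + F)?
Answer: 108045 + 3*sqrt(341) ≈ 1.0810e+5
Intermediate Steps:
l(Z, F) = -3*sqrt(F + 4*F*Z) (l(Z, F) = -3*sqrt((Z + Z)*(F + F) + F) = -3*sqrt((2*Z)*(2*F) + F) = -3*sqrt(4*F*Z + F) = -3*sqrt(F + 4*F*Z))
Q(49) - l(-3, -31) = 45*49**2 - (-3)*sqrt(-31*(1 + 4*(-3))) = 45*2401 - (-3)*sqrt(-31*(1 - 12)) = 108045 - (-3)*sqrt(-31*(-11)) = 108045 - (-3)*sqrt(341) = 108045 + 3*sqrt(341)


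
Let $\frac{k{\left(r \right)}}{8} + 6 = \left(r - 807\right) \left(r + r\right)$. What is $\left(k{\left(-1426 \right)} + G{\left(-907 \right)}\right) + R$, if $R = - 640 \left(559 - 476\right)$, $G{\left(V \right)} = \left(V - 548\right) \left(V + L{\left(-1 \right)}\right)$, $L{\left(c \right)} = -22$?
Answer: $52246655$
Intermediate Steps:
$G{\left(V \right)} = \left(-548 + V\right) \left(-22 + V\right)$ ($G{\left(V \right)} = \left(V - 548\right) \left(V - 22\right) = \left(-548 + V\right) \left(-22 + V\right)$)
$k{\left(r \right)} = -48 + 16 r \left(-807 + r\right)$ ($k{\left(r \right)} = -48 + 8 \left(r - 807\right) \left(r + r\right) = -48 + 8 \left(-807 + r\right) 2 r = -48 + 8 \cdot 2 r \left(-807 + r\right) = -48 + 16 r \left(-807 + r\right)$)
$R = -53120$ ($R = \left(-640\right) 83 = -53120$)
$\left(k{\left(-1426 \right)} + G{\left(-907 \right)}\right) + R = \left(\left(-48 - -18412512 + 16 \left(-1426\right)^{2}\right) + \left(12056 + \left(-907\right)^{2} - -516990\right)\right) - 53120 = \left(\left(-48 + 18412512 + 16 \cdot 2033476\right) + \left(12056 + 822649 + 516990\right)\right) - 53120 = \left(\left(-48 + 18412512 + 32535616\right) + 1351695\right) - 53120 = \left(50948080 + 1351695\right) - 53120 = 52299775 - 53120 = 52246655$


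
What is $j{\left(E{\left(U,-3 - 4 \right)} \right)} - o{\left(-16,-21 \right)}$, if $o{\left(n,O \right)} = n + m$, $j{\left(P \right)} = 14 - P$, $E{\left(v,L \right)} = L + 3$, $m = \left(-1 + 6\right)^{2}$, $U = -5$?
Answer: $9$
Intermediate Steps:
$m = 25$ ($m = 5^{2} = 25$)
$E{\left(v,L \right)} = 3 + L$
$o{\left(n,O \right)} = 25 + n$ ($o{\left(n,O \right)} = n + 25 = 25 + n$)
$j{\left(E{\left(U,-3 - 4 \right)} \right)} - o{\left(-16,-21 \right)} = \left(14 - \left(3 - 7\right)\right) - \left(25 - 16\right) = \left(14 - \left(3 - 7\right)\right) - 9 = \left(14 - -4\right) - 9 = \left(14 + 4\right) - 9 = 18 - 9 = 9$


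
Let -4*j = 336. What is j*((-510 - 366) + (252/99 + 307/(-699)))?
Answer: 188142332/2563 ≈ 73407.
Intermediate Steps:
j = -84 (j = -1/4*336 = -84)
j*((-510 - 366) + (252/99 + 307/(-699))) = -84*((-510 - 366) + (252/99 + 307/(-699))) = -84*(-876 + (252*(1/99) + 307*(-1/699))) = -84*(-876 + (28/11 - 307/699)) = -84*(-876 + 16195/7689) = -84*(-6719369/7689) = 188142332/2563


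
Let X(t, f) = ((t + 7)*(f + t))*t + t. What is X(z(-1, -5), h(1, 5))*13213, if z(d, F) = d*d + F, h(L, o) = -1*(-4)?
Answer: -52852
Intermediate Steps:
h(L, o) = 4
z(d, F) = F + d**2 (z(d, F) = d**2 + F = F + d**2)
X(t, f) = t + t*(7 + t)*(f + t) (X(t, f) = ((7 + t)*(f + t))*t + t = t*(7 + t)*(f + t) + t = t + t*(7 + t)*(f + t))
X(z(-1, -5), h(1, 5))*13213 = ((-5 + (-1)**2)*(1 + (-5 + (-1)**2)**2 + 7*4 + 7*(-5 + (-1)**2) + 4*(-5 + (-1)**2)))*13213 = ((-5 + 1)*(1 + (-5 + 1)**2 + 28 + 7*(-5 + 1) + 4*(-5 + 1)))*13213 = -4*(1 + (-4)**2 + 28 + 7*(-4) + 4*(-4))*13213 = -4*(1 + 16 + 28 - 28 - 16)*13213 = -4*1*13213 = -4*13213 = -52852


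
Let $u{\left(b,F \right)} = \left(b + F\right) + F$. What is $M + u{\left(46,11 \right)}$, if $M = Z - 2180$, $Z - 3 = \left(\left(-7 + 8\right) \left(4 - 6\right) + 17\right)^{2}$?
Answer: $-1884$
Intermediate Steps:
$Z = 228$ ($Z = 3 + \left(\left(-7 + 8\right) \left(4 - 6\right) + 17\right)^{2} = 3 + \left(1 \left(-2\right) + 17\right)^{2} = 3 + \left(-2 + 17\right)^{2} = 3 + 15^{2} = 3 + 225 = 228$)
$u{\left(b,F \right)} = b + 2 F$ ($u{\left(b,F \right)} = \left(F + b\right) + F = b + 2 F$)
$M = -1952$ ($M = 228 - 2180 = -1952$)
$M + u{\left(46,11 \right)} = -1952 + \left(46 + 2 \cdot 11\right) = -1952 + \left(46 + 22\right) = -1952 + 68 = -1884$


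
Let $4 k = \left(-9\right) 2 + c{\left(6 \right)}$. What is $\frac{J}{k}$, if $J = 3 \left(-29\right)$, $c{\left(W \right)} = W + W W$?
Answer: $- \frac{29}{2} \approx -14.5$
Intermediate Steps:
$c{\left(W \right)} = W + W^{2}$
$J = -87$
$k = 6$ ($k = \frac{\left(-9\right) 2 + 6 \left(1 + 6\right)}{4} = \frac{-18 + 6 \cdot 7}{4} = \frac{-18 + 42}{4} = \frac{1}{4} \cdot 24 = 6$)
$\frac{J}{k} = - \frac{87}{6} = \left(-87\right) \frac{1}{6} = - \frac{29}{2}$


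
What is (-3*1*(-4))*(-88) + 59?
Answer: -997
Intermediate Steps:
(-3*1*(-4))*(-88) + 59 = -3*(-4)*(-88) + 59 = 12*(-88) + 59 = -1056 + 59 = -997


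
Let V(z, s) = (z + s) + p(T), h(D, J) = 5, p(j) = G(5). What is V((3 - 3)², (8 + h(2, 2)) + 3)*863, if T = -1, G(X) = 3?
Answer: 16397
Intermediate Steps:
p(j) = 3
V(z, s) = 3 + s + z (V(z, s) = (z + s) + 3 = (s + z) + 3 = 3 + s + z)
V((3 - 3)², (8 + h(2, 2)) + 3)*863 = (3 + ((8 + 5) + 3) + (3 - 3)²)*863 = (3 + (13 + 3) + 0²)*863 = (3 + 16 + 0)*863 = 19*863 = 16397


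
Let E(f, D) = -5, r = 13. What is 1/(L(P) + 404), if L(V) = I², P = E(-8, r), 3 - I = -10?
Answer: 1/573 ≈ 0.0017452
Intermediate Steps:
I = 13 (I = 3 - 1*(-10) = 3 + 10 = 13)
P = -5
L(V) = 169 (L(V) = 13² = 169)
1/(L(P) + 404) = 1/(169 + 404) = 1/573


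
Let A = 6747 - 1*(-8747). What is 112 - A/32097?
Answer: 3579370/32097 ≈ 111.52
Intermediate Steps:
A = 15494 (A = 6747 + 8747 = 15494)
112 - A/32097 = 112 - 15494/32097 = 3579370/32097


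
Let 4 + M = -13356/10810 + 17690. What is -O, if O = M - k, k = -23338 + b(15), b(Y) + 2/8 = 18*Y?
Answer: -881080173/21620 ≈ -40753.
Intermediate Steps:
b(Y) = -¼ + 18*Y
M = 95586152/5405 (M = -4 + (-13356/10810 + 17690) = -4 + (-13356*1/10810 + 17690) = -4 + (-6678/5405 + 17690) = -4 + 95607772/5405 = 95586152/5405 ≈ 17685.)
k = -92273/4 (k = -23338 + (-¼ + 18*15) = -23338 + (-¼ + 270) = -23338 + 1079/4 = -92273/4 ≈ -23068.)
O = 881080173/21620 (O = 95586152/5405 - 1*(-92273/4) = 95586152/5405 + 92273/4 = 881080173/21620 ≈ 40753.)
-O = -1*881080173/21620 = -881080173/21620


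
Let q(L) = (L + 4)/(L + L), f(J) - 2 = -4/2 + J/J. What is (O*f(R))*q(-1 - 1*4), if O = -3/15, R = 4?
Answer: -1/50 ≈ -0.020000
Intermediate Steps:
O = -⅕ (O = -3*1/15 = -⅕ ≈ -0.20000)
f(J) = 1 (f(J) = 2 + (-4/2 + J/J) = 2 + (-4*½ + 1) = 2 + (-2 + 1) = 2 - 1 = 1)
q(L) = (4 + L)/(2*L) (q(L) = (4 + L)/((2*L)) = (4 + L)*(1/(2*L)) = (4 + L)/(2*L))
(O*f(R))*q(-1 - 1*4) = (-⅕*1)*((4 + (-1 - 1*4))/(2*(-1 - 1*4))) = -(4 + (-1 - 4))/(10*(-1 - 4)) = -(4 - 5)/(10*(-5)) = -(-1)*(-1)/(10*5) = -⅕*⅒ = -1/50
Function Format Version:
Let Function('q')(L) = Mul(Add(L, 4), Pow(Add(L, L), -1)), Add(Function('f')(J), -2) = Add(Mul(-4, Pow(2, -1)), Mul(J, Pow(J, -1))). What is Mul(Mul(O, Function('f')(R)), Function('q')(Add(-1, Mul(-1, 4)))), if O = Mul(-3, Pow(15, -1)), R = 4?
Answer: Rational(-1, 50) ≈ -0.020000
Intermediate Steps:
O = Rational(-1, 5) (O = Mul(-3, Rational(1, 15)) = Rational(-1, 5) ≈ -0.20000)
Function('f')(J) = 1 (Function('f')(J) = Add(2, Add(Mul(-4, Pow(2, -1)), Mul(J, Pow(J, -1)))) = Add(2, Add(Mul(-4, Rational(1, 2)), 1)) = Add(2, Add(-2, 1)) = Add(2, -1) = 1)
Function('q')(L) = Mul(Rational(1, 2), Pow(L, -1), Add(4, L)) (Function('q')(L) = Mul(Add(4, L), Pow(Mul(2, L), -1)) = Mul(Add(4, L), Mul(Rational(1, 2), Pow(L, -1))) = Mul(Rational(1, 2), Pow(L, -1), Add(4, L)))
Mul(Mul(O, Function('f')(R)), Function('q')(Add(-1, Mul(-1, 4)))) = Mul(Mul(Rational(-1, 5), 1), Mul(Rational(1, 2), Pow(Add(-1, Mul(-1, 4)), -1), Add(4, Add(-1, Mul(-1, 4))))) = Mul(Rational(-1, 5), Mul(Rational(1, 2), Pow(Add(-1, -4), -1), Add(4, Add(-1, -4)))) = Mul(Rational(-1, 5), Mul(Rational(1, 2), Pow(-5, -1), Add(4, -5))) = Mul(Rational(-1, 5), Mul(Rational(1, 2), Rational(-1, 5), -1)) = Mul(Rational(-1, 5), Rational(1, 10)) = Rational(-1, 50)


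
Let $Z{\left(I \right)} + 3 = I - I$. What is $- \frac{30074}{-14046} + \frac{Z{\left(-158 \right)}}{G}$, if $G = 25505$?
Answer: $\frac{383497616}{179121615} \approx 2.141$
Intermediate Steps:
$Z{\left(I \right)} = -3$ ($Z{\left(I \right)} = -3 + \left(I - I\right) = -3 + 0 = -3$)
$- \frac{30074}{-14046} + \frac{Z{\left(-158 \right)}}{G} = - \frac{30074}{-14046} - \frac{3}{25505} = \left(-30074\right) \left(- \frac{1}{14046}\right) - \frac{3}{25505} = \frac{15037}{7023} - \frac{3}{25505} = \frac{383497616}{179121615}$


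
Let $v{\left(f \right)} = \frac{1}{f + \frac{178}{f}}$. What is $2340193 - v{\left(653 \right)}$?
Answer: $\frac{998295910638}{426587} \approx 2.3402 \cdot 10^{6}$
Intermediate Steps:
$2340193 - v{\left(653 \right)} = 2340193 - \frac{653}{178 + 653^{2}} = 2340193 - \frac{653}{178 + 426409} = 2340193 - \frac{653}{426587} = \frac{998295910638}{426587}$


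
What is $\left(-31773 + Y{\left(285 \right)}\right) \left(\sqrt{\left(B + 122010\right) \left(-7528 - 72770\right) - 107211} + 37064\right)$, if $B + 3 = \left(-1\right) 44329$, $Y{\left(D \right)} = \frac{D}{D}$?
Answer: $-1177597408 - 31772 i \sqrt{6237495255} \approx -1.1776 \cdot 10^{9} - 2.5093 \cdot 10^{9} i$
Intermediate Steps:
$Y{\left(D \right)} = 1$
$B = -44332$ ($B = -3 - 44329 = -44332$)
$\left(-31773 + Y{\left(285 \right)}\right) \left(\sqrt{\left(B + 122010\right) \left(-7528 - 72770\right) - 107211} + 37064\right) = \left(-31773 + 1\right) \left(\sqrt{\left(-44332 + 122010\right) \left(-7528 - 72770\right) - 107211} + 37064\right) = - 31772 \left(\sqrt{77678 \left(-80298\right) - 107211} + 37064\right) = - 31772 \left(\sqrt{-6237388044 - 107211} + 37064\right) = - 31772 \left(\sqrt{-6237495255} + 37064\right) = - 31772 \left(i \sqrt{6237495255} + 37064\right) = - 31772 \left(37064 + i \sqrt{6237495255}\right) = -1177597408 - 31772 i \sqrt{6237495255}$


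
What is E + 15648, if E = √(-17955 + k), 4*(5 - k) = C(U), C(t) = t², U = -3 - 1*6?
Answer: 15648 + I*√71881/2 ≈ 15648.0 + 134.05*I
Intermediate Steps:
U = -9 (U = -3 - 6 = -9)
k = -61/4 (k = 5 - ¼*(-9)² = 5 - ¼*81 = 5 - 81/4 = -61/4 ≈ -15.250)
E = I*√71881/2 (E = √(-17955 - 61/4) = √(-71881/4) = I*√71881/2 ≈ 134.05*I)
E + 15648 = I*√71881/2 + 15648 = 15648 + I*√71881/2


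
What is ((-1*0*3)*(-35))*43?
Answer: 0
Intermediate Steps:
((-1*0*3)*(-35))*43 = ((0*3)*(-35))*43 = (0*(-35))*43 = 0*43 = 0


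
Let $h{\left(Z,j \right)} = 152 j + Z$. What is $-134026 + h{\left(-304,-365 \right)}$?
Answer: $-189810$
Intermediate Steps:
$h{\left(Z,j \right)} = Z + 152 j$
$-134026 + h{\left(-304,-365 \right)} = -134026 + \left(-304 + 152 \left(-365\right)\right) = -134026 - 55784 = -189810$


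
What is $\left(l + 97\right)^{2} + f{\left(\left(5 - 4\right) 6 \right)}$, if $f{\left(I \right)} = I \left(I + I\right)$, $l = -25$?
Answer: $5256$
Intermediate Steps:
$f{\left(I \right)} = 2 I^{2}$ ($f{\left(I \right)} = I 2 I = 2 I^{2}$)
$\left(l + 97\right)^{2} + f{\left(\left(5 - 4\right) 6 \right)} = \left(-25 + 97\right)^{2} + 2 \left(\left(5 - 4\right) 6\right)^{2} = 72^{2} + 2 \left(1 \cdot 6\right)^{2} = 5184 + 2 \cdot 6^{2} = 5184 + 2 \cdot 36 = 5184 + 72 = 5256$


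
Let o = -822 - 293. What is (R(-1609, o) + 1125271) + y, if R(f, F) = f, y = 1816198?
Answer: 2939860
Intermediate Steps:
o = -1115
(R(-1609, o) + 1125271) + y = (-1609 + 1125271) + 1816198 = 1123662 + 1816198 = 2939860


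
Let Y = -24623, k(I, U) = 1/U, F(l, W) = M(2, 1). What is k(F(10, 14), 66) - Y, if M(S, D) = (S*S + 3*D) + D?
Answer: 1625119/66 ≈ 24623.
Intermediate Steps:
M(S, D) = S**2 + 4*D (M(S, D) = (S**2 + 3*D) + D = S**2 + 4*D)
F(l, W) = 8 (F(l, W) = 2**2 + 4*1 = 4 + 4 = 8)
k(F(10, 14), 66) - Y = 1/66 - 1*(-24623) = 1/66 + 24623 = 1625119/66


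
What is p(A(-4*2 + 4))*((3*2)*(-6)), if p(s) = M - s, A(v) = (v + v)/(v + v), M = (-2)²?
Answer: -108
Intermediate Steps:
M = 4
A(v) = 1 (A(v) = (2*v)/((2*v)) = (2*v)*(1/(2*v)) = 1)
p(s) = 4 - s
p(A(-4*2 + 4))*((3*2)*(-6)) = (4 - 1*1)*((3*2)*(-6)) = (4 - 1)*(6*(-6)) = 3*(-36) = -108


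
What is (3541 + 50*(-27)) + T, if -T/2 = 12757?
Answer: -23323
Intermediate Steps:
T = -25514 (T = -2*12757 = -25514)
(3541 + 50*(-27)) + T = (3541 + 50*(-27)) - 25514 = (3541 - 1350) - 25514 = 2191 - 25514 = -23323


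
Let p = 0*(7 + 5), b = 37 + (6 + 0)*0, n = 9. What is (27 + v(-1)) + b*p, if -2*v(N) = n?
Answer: 45/2 ≈ 22.500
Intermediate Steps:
v(N) = -9/2 (v(N) = -1/2*9 = -9/2)
b = 37 (b = 37 + 6*0 = 37 + 0 = 37)
p = 0 (p = 0*12 = 0)
(27 + v(-1)) + b*p = (27 - 9/2) + 37*0 = 45/2 + 0 = 45/2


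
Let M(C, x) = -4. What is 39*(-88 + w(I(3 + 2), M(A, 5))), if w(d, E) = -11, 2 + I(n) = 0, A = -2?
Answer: -3861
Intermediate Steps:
I(n) = -2 (I(n) = -2 + 0 = -2)
39*(-88 + w(I(3 + 2), M(A, 5))) = 39*(-88 - 11) = 39*(-99) = -3861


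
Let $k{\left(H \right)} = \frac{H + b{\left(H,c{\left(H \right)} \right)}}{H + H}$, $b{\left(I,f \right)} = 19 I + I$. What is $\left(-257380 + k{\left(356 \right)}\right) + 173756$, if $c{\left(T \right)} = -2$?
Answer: $- \frac{167227}{2} \approx -83614.0$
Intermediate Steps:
$b{\left(I,f \right)} = 20 I$
$k{\left(H \right)} = \frac{21}{2}$ ($k{\left(H \right)} = \frac{H + 20 H}{H + H} = \frac{21 H}{2 H} = 21 H \frac{1}{2 H} = \frac{21}{2}$)
$\left(-257380 + k{\left(356 \right)}\right) + 173756 = \left(-257380 + \frac{21}{2}\right) + 173756 = - \frac{514739}{2} + 173756 = - \frac{167227}{2}$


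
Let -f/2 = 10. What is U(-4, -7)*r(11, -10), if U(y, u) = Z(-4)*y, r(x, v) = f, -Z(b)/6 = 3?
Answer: -1440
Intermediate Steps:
Z(b) = -18 (Z(b) = -6*3 = -18)
f = -20 (f = -2*10 = -20)
r(x, v) = -20
U(y, u) = -18*y
U(-4, -7)*r(11, -10) = -18*(-4)*(-20) = 72*(-20) = -1440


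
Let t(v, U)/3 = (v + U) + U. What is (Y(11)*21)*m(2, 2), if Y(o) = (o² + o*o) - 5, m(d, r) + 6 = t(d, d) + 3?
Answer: 74655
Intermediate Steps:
t(v, U) = 3*v + 6*U (t(v, U) = 3*((v + U) + U) = 3*((U + v) + U) = 3*(v + 2*U) = 3*v + 6*U)
m(d, r) = -3 + 9*d (m(d, r) = -6 + ((3*d + 6*d) + 3) = -6 + (9*d + 3) = -6 + (3 + 9*d) = -3 + 9*d)
Y(o) = -5 + 2*o² (Y(o) = (o² + o²) - 5 = 2*o² - 5 = -5 + 2*o²)
(Y(11)*21)*m(2, 2) = ((-5 + 2*11²)*21)*(-3 + 9*2) = ((-5 + 2*121)*21)*(-3 + 18) = ((-5 + 242)*21)*15 = (237*21)*15 = 4977*15 = 74655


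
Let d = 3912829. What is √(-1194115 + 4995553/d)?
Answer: I*√18282156684985177278/3912829 ≈ 1092.8*I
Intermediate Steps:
√(-1194115 + 4995553/d) = √(-1194115 + 4995553/3912829) = √(-4672362805782/3912829) = I*√18282156684985177278/3912829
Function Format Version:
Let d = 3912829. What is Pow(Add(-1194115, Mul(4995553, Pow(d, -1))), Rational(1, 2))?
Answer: Mul(Rational(1, 3912829), I, Pow(18282156684985177278, Rational(1, 2))) ≈ Mul(1092.8, I)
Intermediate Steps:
Pow(Add(-1194115, Mul(4995553, Pow(d, -1))), Rational(1, 2)) = Pow(Add(-1194115, Mul(4995553, Pow(3912829, -1))), Rational(1, 2)) = Pow(Add(-1194115, Mul(4995553, Rational(1, 3912829))), Rational(1, 2)) = Pow(Add(-1194115, Rational(4995553, 3912829)), Rational(1, 2)) = Pow(Rational(-4672362805782, 3912829), Rational(1, 2)) = Mul(Rational(1, 3912829), I, Pow(18282156684985177278, Rational(1, 2)))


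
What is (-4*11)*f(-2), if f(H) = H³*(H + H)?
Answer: -1408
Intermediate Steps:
f(H) = 2*H⁴ (f(H) = H³*(2*H) = 2*H⁴)
(-4*11)*f(-2) = (-4*11)*(2*(-2)⁴) = -88*16 = -44*32 = -1408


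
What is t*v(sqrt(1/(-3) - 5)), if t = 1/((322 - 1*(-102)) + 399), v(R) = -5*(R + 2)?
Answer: -10/823 - 20*I*sqrt(3)/2469 ≈ -0.012151 - 0.01403*I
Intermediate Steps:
v(R) = -10 - 5*R (v(R) = -5*(2 + R) = -10 - 5*R)
t = 1/823 (t = 1/((322 + 102) + 399) = 1/(424 + 399) = 1/823 ≈ 0.0012151)
t*v(sqrt(1/(-3) - 5)) = (-10 - 5*sqrt(1/(-3) - 5))/823 = (-10 - 5*sqrt(-1/3 - 5))/823 = (-10 - 20*I*sqrt(3)/3)/823 = -10/823 - 20*I*sqrt(3)/2469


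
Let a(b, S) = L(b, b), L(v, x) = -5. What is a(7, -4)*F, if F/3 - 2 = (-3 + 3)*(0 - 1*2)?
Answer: -30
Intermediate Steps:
a(b, S) = -5
F = 6 (F = 6 + 3*((-3 + 3)*(0 - 1*2)) = 6 + 3*(0*(0 - 2)) = 6 + 3*(0*(-2)) = 6 + 3*0 = 6 + 0 = 6)
a(7, -4)*F = -5*6 = -30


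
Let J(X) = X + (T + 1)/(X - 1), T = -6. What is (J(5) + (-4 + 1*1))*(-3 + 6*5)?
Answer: 81/4 ≈ 20.250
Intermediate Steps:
J(X) = X - 5/(-1 + X) (J(X) = X + (-6 + 1)/(X - 1) = X - 5/(-1 + X))
(J(5) + (-4 + 1*1))*(-3 + 6*5) = ((-5 + 5² - 1*5)/(-1 + 5) + (-4 + 1*1))*(-3 + 6*5) = ((-5 + 25 - 5)/4 + (-4 + 1))*(-3 + 30) = ((¼)*15 - 3)*27 = (15/4 - 3)*27 = (¾)*27 = 81/4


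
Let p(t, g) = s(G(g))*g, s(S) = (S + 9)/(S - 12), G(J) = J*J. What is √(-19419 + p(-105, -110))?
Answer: I*√178350025241/3022 ≈ 139.75*I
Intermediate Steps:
G(J) = J²
s(S) = (9 + S)/(-12 + S)
p(t, g) = g*(9 + g²)/(-12 + g²) (p(t, g) = ((9 + g²)/(-12 + g²))*g = g*(9 + g²)/(-12 + g²))
√(-19419 + p(-105, -110)) = √(-19419 - 110*(9 + (-110)²)/(-12 + (-110)²)) = √(-19419 - 110*(9 + 12100)/(-12 + 12100)) = √(-19419 - 110*12109/12088) = √(-19419 - 110*1/12088*12109) = √(-19419 - 665995/6044) = √(-118034431/6044) = I*√178350025241/3022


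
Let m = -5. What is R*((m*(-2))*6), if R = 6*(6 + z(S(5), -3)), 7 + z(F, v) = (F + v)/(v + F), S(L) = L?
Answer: 0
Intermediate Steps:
z(F, v) = -6 (z(F, v) = -7 + (F + v)/(v + F) = -7 + (F + v)/(F + v) = -7 + 1 = -6)
R = 0 (R = 6*(6 - 6) = 6*0 = 0)
R*((m*(-2))*6) = 0*(-5*(-2)*6) = 0*(10*6) = 0*60 = 0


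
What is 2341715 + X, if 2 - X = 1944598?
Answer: 397119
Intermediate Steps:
X = -1944596 (X = 2 - 1*1944598 = 2 - 1944598 = -1944596)
2341715 + X = 2341715 - 1944596 = 397119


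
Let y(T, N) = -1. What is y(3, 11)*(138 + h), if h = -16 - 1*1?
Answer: -121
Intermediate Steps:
h = -17 (h = -16 - 1 = -17)
y(3, 11)*(138 + h) = -(138 - 17) = -1*121 = -121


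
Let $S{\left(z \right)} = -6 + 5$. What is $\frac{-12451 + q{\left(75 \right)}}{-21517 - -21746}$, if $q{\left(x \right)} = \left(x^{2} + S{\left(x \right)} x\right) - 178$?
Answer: $- \frac{7079}{229} \approx -30.913$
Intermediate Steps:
$S{\left(z \right)} = -1$
$q{\left(x \right)} = -178 + x^{2} - x$ ($q{\left(x \right)} = \left(x^{2} - x\right) - 178 = -178 + x^{2} - x$)
$\frac{-12451 + q{\left(75 \right)}}{-21517 - -21746} = \frac{-12451 - \left(253 - 5625\right)}{-21517 - -21746} = \frac{-12451 - -5372}{-21517 + 21746} = \frac{-12451 + 5372}{229} = \left(-7079\right) \frac{1}{229} = - \frac{7079}{229}$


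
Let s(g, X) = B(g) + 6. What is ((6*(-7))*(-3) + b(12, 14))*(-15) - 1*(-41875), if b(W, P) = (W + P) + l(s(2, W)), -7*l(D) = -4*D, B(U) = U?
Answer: 276685/7 ≈ 39526.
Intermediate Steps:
s(g, X) = 6 + g (s(g, X) = g + 6 = 6 + g)
l(D) = 4*D/7 (l(D) = -(-4)*D/7 = 4*D/7)
b(W, P) = 32/7 + P + W (b(W, P) = (W + P) + 4*(6 + 2)/7 = (P + W) + (4/7)*8 = (P + W) + 32/7 = 32/7 + P + W)
((6*(-7))*(-3) + b(12, 14))*(-15) - 1*(-41875) = ((6*(-7))*(-3) + (32/7 + 14 + 12))*(-15) - 1*(-41875) = (-42*(-3) + 214/7)*(-15) + 41875 = (126 + 214/7)*(-15) + 41875 = (1096/7)*(-15) + 41875 = -16440/7 + 41875 = 276685/7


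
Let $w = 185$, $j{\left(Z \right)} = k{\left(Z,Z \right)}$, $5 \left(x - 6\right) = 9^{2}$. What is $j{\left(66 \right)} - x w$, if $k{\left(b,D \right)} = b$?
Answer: $-4041$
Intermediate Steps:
$x = \frac{111}{5}$ ($x = 6 + \frac{9^{2}}{5} = 6 + \frac{1}{5} \cdot 81 = 6 + \frac{81}{5} = \frac{111}{5} \approx 22.2$)
$j{\left(Z \right)} = Z$
$j{\left(66 \right)} - x w = 66 - \frac{111}{5} \cdot 185 = 66 - 4107 = -4041$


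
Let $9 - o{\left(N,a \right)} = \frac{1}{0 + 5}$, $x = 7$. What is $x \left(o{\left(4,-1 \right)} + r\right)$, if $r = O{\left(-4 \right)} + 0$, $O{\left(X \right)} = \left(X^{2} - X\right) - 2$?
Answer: $\frac{938}{5} \approx 187.6$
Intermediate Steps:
$O{\left(X \right)} = -2 + X^{2} - X$
$o{\left(N,a \right)} = \frac{44}{5}$ ($o{\left(N,a \right)} = 9 - \frac{1}{0 + 5} = 9 - \frac{1}{5} = \frac{44}{5}$)
$r = 18$ ($r = \left(-2 + \left(-4\right)^{2} - -4\right) + 0 = \left(-2 + 16 + 4\right) + 0 = 18 + 0 = 18$)
$x \left(o{\left(4,-1 \right)} + r\right) = 7 \left(\frac{44}{5} + 18\right) = 7 \cdot \frac{134}{5} = \frac{938}{5}$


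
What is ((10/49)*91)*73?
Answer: 9490/7 ≈ 1355.7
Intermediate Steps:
((10/49)*91)*73 = (130/7)*73 = 9490/7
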